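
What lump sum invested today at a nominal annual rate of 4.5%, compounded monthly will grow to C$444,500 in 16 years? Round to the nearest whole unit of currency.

C$216,653

Periodic rate i = 0.045/12 = 0.00375; n = 16 × 12 = 192 periods.
PV = 444,500 / (1 + 0.00375)^192 = 444,500 / 2.051669 = 216,652.9337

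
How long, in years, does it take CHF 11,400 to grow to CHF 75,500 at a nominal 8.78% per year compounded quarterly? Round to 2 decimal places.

21.77 years

Periodic rate i = 0.0878/4 = 0.02195.
(1+i)^n = 75500/11400 = 6.62281, so n = ln 6.62281 / ln 1.02195 = 87.0703 quarters
= 87.0703/4 years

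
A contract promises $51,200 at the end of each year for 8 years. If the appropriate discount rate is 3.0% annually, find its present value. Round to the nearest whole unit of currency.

$359,408

Annuity factor a(8|0.03) = 7.019692; PV = 51200 × 7.019692 = 359,408.2401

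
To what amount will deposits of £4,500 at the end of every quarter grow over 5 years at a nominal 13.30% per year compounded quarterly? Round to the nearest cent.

i = 0.133/4 = 0.03325 per quarter; n = 5·4 = 20.
FV = PMT · [(1+i)^n − 1] / i = 4500 · 27.776579 = 124,994.6063

£124,994.61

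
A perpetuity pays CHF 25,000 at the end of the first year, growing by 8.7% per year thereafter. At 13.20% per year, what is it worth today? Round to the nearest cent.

CHF 555,555.56

PV = D₁/(r − g) = 25000/(0.132 − 0.087) = 555,555.5556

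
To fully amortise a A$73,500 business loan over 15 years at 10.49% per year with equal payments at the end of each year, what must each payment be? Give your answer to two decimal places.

A$9,935.15

Annuity-PV factor = 7.397977; PMT = 73500 / 7.397977 = 9,935.1487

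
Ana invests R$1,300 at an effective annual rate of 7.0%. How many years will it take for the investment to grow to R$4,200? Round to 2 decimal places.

n = ln(4200/1300) / ln(1+0.07) = ln(3.23077) / 0.067659 = 17.3329 years

17.33 years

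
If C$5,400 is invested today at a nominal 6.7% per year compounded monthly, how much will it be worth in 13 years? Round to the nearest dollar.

C$12,871

i = 0.067/12 = 0.00558333 per month; n = 13·12 = 156.
FV = 5,400 × (1 + 0.00558333)^156 = 12,870.9962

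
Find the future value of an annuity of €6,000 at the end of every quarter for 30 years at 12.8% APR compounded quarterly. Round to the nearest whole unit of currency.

€8,026,694

With 4 periods per year: i = 0.032, n = 120.
FV = PMT · [(1+i)^n − 1] / i = 6000 · 1337.782306 = 8,026,693.8364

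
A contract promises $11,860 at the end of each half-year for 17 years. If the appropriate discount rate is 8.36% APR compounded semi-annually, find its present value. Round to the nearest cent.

$213,223.73

With 2 periods per year: i = 0.0418, n = 34.
PV = PMT · [1 − (1+i)^(−n)] / i = 11860 · 17.978392 = 213,223.7317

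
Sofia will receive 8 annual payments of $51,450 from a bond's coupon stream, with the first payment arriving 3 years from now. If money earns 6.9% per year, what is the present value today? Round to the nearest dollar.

$269,888

Value one period before first payment (t=2): 51450 × [1 − (1+0.069)^(−8)] / 0.069 = 51450 × 5.994508 = 308,417.4484
PV₀ = 308,417.4484 / (1+0.069)^2 = 308,417.4484 / 1.142761 = 269,887.9716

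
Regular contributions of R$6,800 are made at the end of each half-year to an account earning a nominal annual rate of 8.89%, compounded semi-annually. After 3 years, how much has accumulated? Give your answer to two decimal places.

Periodic rate i = 0.0889/2 = 0.04445; n = 3 × 2 = 6 periods.
Accumulation factor s(6|0.04445) = 6.707607; FV = 6800 × 6.707607 = 45,611.7277

R$45,611.73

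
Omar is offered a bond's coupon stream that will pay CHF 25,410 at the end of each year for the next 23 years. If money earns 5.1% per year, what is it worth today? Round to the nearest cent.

CHF 339,537.09

Annuity factor a(23|0.051) = 13.362341; PV = 25410 × 13.362341 = 339,537.0870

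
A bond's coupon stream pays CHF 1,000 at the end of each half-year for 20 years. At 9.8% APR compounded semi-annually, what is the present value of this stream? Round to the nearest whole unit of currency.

CHF 17,397

i = 0.098/2 = 0.049 per half-year; n = 20·2 = 40.
PV = PMT · [1 − (1+i)^(−n)] / i = 1000 · 17.396653 = 17,396.6527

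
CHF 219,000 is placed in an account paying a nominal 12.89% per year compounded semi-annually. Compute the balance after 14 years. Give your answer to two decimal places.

CHF 1,258,785.04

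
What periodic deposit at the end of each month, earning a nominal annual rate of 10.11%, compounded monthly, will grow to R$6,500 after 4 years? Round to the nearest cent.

R$110.44

Periodic rate i = 0.1011/12 = 0.008425; n = 4 × 12 = 48 periods.
FV-annuity factor = 58.856617; PMT = 6500 / 58.856617 = 110.4379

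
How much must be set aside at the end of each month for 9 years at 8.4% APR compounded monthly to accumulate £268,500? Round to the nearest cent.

£1,671.95

With 12 periods per year: i = 0.007, n = 108.
FV-annuity factor = 160.591207; PMT = 268500 / 160.591207 = 1,671.9471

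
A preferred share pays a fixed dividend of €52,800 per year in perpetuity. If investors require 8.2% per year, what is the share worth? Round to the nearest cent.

PV = C/r = 52800/0.082 = 643,902.4390

€643,902.44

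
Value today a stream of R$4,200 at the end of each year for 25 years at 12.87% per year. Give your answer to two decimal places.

Annuity factor a(25|0.1287) = 7.393340; PV = 4200 × 7.393340 = 31,052.0285

R$31,052.03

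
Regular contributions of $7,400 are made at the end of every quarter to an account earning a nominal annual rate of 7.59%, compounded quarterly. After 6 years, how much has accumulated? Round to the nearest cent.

$222,327.80

i = 0.0759/4 = 0.018975 per quarter; n = 6·4 = 24.
FV = 7400 × [(1+0.018975)^24 − 1] / 0.018975 = 7400 × 30.044297 = 222,327.7968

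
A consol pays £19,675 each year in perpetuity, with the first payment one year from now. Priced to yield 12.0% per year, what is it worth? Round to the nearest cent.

PV = PMT / i = 19675 / 0.12 = 163,958.3333

£163,958.33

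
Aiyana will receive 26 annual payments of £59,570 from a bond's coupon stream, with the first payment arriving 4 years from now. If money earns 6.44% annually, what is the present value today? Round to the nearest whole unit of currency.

£615,665

Value one period before first payment (t=3): 59570 × [1 − (1+0.0644)^(−26)] / 0.0644 = 59570 × 12.463253 = 742,435.9675
PV₀ = 742,435.9675 / (1+0.0644)^3 = 742,435.9675 / 1.205909 = 615,664.9157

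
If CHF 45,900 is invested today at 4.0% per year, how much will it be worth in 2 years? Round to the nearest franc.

FV = 45,900 × (1 + 0.04)^2 = 49,645.4400

CHF 49,645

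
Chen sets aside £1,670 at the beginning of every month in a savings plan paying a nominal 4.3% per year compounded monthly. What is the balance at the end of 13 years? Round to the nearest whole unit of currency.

£349,467

i = 0.043/12 = 0.00358333 per month; n = 13·12 = 156.
FV = PMT · [(1+i)^n − 1] / i × (1+i) = 1670 · 209.261445 = 349,466.6130
(annuity-due: payments at period start, so ×(1+i).)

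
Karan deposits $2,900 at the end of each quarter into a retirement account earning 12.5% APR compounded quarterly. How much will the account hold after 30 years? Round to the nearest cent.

$3,633,032.81

Periodic rate i = 0.125/4 = 0.03125; n = 30 × 4 = 120 periods.
FV = 2900 × [(1+0.03125)^120 − 1] / 0.03125 = 2900 × 1252.769936 = 3,633,032.8131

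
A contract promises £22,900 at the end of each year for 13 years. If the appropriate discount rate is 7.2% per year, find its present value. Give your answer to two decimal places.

Annuity factor a(13|0.072) = 8.263724; PV = 22900 × 8.263724 = 189,239.2687

£189,239.27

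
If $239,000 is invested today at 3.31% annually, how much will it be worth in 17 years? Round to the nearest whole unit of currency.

239,000 × (1+0.0331)^17 = 239,000 × 1.739483 = 415,736.3963

$415,736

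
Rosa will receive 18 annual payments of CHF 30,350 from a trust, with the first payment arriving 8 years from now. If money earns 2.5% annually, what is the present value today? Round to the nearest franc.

Value one period before first payment (t=7): 30350 × [1 − (1+0.025)^(−18)] / 0.025 = 30350 × 14.353364 = 435,624.5861
PV₀ = 435,624.5861 / (1+0.025)^7 = 435,624.5861 / 1.188686 = 366,475.8198

CHF 366,476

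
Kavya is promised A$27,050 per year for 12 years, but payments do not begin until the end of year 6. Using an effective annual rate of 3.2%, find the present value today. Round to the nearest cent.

A$227,298.37

PV at t=5 (ordinary 12-year annuity): 27050 × a(12|0.032) = 27050 × 9.836204 = 266,069.3273
PV₀ = 266,069.3273 / (1+0.032)^5 = 266,069.3273 / 1.170573 = 227,298.3720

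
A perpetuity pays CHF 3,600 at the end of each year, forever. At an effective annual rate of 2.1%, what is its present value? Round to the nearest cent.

CHF 171,428.57

PV = C/r = 3600/0.021 = 171,428.5714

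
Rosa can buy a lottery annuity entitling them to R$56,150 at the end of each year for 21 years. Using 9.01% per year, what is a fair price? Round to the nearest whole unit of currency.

R$521,377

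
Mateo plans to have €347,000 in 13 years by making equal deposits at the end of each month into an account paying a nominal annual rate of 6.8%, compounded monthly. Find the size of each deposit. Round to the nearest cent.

Periodic rate i = 0.068/12 = 0.00566667; n = 13 × 12 = 156 periods.
FV-annuity factor = 249.622986; PMT = 347000 / 249.622986 = 1,390.0963

€1,390.10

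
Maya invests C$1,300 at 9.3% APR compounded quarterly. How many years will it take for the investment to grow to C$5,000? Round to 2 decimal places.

Periodic rate i = 0.093/4 = 0.02325.
n = ln(5000/1300) / ln(1+0.02325) = ln(3.84615) / 0.022984 = 58.6096 quarters
= 58.6096/4 years

14.65 years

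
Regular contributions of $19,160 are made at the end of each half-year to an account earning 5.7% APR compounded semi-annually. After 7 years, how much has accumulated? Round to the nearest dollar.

$324,067

Periodic rate i = 0.057/2 = 0.0285; n = 7 × 2 = 14 periods.
FV = 19160 × [(1+0.0285)^14 − 1] / 0.0285 = 19160 × 16.913710 = 324,066.6921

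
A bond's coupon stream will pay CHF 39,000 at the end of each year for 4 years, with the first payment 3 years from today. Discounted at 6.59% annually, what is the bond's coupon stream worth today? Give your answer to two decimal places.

PV at t=2 (ordinary 4-year annuity): 39000 × a(4|0.0659) = 39000 × 3.418800 = 133,333.2108
Discount back 2 years: 133,333.2108 × (1+0.0659)^(−2) = 133,333.2108 × 0.880171 = 117,356.0310

CHF 117,356.03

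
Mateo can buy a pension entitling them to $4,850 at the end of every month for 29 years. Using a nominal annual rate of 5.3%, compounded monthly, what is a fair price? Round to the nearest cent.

i = 0.053/12 = 0.00441667 per month; n = 29·12 = 348.
PV = PMT · [1 − (1+i)^(−n)] / i = 4850 · 177.565100 = 861,190.7350

$861,190.74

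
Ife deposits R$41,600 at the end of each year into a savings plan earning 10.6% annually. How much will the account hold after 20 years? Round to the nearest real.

R$2,551,223

Accumulation factor s(20|0.106) = 61.327480; FV = 41600 × 61.327480 = 2,551,223.1542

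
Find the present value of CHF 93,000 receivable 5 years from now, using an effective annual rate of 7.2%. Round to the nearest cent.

PV = 93,000 / (1 + 0.072)^5 = 93,000 / 1.415709 = 65,691.4763

CHF 65,691.48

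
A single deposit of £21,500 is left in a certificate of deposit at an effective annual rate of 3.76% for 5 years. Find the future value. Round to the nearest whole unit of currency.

FV = PV·(1+i)^n = 21,500 × 1.202679 = 25,857.6037

£25,858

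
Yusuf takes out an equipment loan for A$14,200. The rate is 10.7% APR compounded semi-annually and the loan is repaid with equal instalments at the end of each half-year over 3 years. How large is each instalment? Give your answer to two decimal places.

A$2,829.04

With 2 periods per year: i = 0.0535, n = 6.
Annuity-PV factor = 5.019371; PMT = 14200 / 5.019371 = 2,829.0399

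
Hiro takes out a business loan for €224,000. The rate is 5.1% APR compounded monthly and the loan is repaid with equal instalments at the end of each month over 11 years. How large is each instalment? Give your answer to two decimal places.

Periodic rate i = 0.051/12 = 0.00425; n = 11 × 12 = 132 periods.
PMT = 224000 / ( [1 − (1+0.00425)^(−132)] / 0.00425 ) = 224000 / 100.866613 = 2,220.7546

€2,220.75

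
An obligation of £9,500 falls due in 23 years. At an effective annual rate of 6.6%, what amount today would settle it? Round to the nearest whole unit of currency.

PV = FV·(1+i)^(−n) = 9,500 × 0.229924 = 2,184.2779

£2,184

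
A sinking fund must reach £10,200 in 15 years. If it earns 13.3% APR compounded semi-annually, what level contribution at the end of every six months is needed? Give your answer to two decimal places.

£114.97

With 2 periods per year: i = 0.0665, n = 30.
PMT = 10200 / ( [(1+0.0665)^30 − 1] / 0.0665 ) = 10200 / 88.716239 = 114.9733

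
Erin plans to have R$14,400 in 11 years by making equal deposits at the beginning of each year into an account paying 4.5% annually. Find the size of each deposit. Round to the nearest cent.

FV-annuity factor × (1+i) = 14.464032; PMT = 14400 / 14.464032 = 995.5730

R$995.57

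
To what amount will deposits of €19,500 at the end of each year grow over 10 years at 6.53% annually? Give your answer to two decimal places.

FV = PMT · [(1+i)^n − 1] / i = 19500 · 13.513505 = 263,513.3498

€263,513.35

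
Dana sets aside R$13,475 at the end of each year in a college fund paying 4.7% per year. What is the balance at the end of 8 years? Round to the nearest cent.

R$127,301.71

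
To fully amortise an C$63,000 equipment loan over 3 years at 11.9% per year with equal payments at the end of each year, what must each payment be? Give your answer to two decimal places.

PMT = 63000 / ( [1 − (1+0.119)^(−3)] / 0.119 ) = 63000 / 2.405965 = 26,184.9238

C$26,184.92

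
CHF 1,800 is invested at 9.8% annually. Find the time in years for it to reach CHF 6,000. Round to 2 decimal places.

(1+i)^n = 6000/1800 = 3.33333, so n = ln 3.33333 / ln 1.098 = 12.8780 years

12.88 years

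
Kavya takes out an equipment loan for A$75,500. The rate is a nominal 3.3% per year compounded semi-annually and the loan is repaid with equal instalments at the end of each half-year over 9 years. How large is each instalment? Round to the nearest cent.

With 2 periods per year: i = 0.0165, n = 18.
PMT = 75500 / ( [1 − (1+0.0165)^(−18)] / 0.0165 ) = 75500 / 15.463815 = 4,882.3658

A$4,882.37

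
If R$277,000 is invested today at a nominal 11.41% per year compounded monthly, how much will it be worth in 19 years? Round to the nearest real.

R$2,396,287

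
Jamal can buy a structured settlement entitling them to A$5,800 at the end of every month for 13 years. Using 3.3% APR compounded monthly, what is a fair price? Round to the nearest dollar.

A$734,927

With 12 periods per year: i = 0.00275, n = 156.
PV = 5800 × [1 − (1+0.00275)^(−156)] / 0.00275 = 5800 × 126.711476 = 734,926.5581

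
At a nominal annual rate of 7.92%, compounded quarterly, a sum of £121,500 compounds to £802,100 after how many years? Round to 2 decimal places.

24.06 years

Periodic rate i = 0.0792/4 = 0.0198.
n = ln(802100/121500) / ln(1+0.0198) = ln(6.60165) / 0.019607 = 96.2597 quarters
= 96.2597/4 years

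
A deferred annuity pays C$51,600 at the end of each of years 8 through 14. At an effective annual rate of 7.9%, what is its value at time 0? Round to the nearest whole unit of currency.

Value one period before first payment (t=7): 51600 × [1 − (1+0.079)^(−7)] / 0.079 = 51600 × 5.224224 = 269,569.9457
PV₀ = 269,569.9457 / (1+0.079)^7 = 269,569.9457 / 1.702747 = 158,314.7423

C$158,315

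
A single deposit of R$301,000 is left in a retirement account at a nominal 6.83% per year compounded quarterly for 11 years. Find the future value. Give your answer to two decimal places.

With 4 periods per year: i = 0.017075, n = 44.
301,000 × (1+0.017075)^44 = 301,000 × 2.106353 = 634,012.1598

R$634,012.16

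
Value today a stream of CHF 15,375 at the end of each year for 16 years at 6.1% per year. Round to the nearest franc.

PV = 15375 × [1 − (1+0.061)^(−16)] / 0.061 = 15375 × 10.036855 = 154,316.6491

CHF 154,317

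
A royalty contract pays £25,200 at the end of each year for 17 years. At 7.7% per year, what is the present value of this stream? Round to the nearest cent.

PV = 25200 × [1 − (1+0.077)^(−17)] / 0.077 = 25200 × 9.307060 = 234,537.9017

£234,537.90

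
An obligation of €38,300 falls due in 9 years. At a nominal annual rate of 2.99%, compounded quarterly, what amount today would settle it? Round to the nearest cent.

i = 0.0299/4 = 0.007475 per quarter; n = 9·4 = 36.
PV = 38,300 / (1 + 0.007475)^36 = 38,300 / 1.307477 = 29,293.0613

€29,293.06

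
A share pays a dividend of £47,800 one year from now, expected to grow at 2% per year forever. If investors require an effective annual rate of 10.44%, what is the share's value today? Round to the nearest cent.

PV = PMT / (i − g) = 47800 / (0.1044 − 0.02) = 47800 / 0.084400 = 566,350.7109

£566,350.71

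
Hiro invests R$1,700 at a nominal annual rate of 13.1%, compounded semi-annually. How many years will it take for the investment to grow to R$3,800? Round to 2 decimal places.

Periodic rate i = 0.131/2 = 0.0655.
n = ln(3800/1700) / ln(1+0.0655) = ln(2.23529) / 0.063444 = 12.6784 half-years
= 12.6784/2 years

6.34 years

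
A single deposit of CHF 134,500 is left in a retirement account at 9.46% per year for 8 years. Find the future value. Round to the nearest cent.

CHF 277,182.52

FV = PV·(1+i)^n = 134,500 × 2.060837 = 277,182.5174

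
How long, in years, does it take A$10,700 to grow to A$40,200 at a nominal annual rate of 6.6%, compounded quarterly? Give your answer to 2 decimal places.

Periodic rate i = 0.066/4 = 0.0165.
(1+i)^n = 40200/10700 = 3.75701, so n = ln 3.75701 / ln 1.0165 = 80.8796 quarters
= 80.8796/4 years

20.22 years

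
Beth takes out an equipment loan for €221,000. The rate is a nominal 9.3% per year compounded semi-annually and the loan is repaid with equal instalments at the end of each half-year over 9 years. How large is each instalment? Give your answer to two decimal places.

Periodic rate i = 0.093/2 = 0.0465; n = 9 × 2 = 18 periods.
Annuity-PV factor = 12.015930; PMT = 221000 / 12.015930 = 18,392.2504

€18,392.25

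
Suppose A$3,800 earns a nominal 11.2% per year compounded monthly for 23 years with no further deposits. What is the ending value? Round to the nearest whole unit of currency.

A$49,356

With 12 periods per year: i = 0.00933333, n = 276.
FV = PV·(1+i)^n = 3,800 × 12.988352 = 49,355.7371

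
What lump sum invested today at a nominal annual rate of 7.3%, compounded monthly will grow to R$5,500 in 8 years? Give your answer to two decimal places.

R$3,072.58

With 12 periods per year: i = 0.00608333, n = 96.
PV = FV·(1+i)^(−n) = 5,500 × 0.558651 = 3,072.5789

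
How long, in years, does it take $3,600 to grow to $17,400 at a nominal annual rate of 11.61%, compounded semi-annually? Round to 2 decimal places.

13.96 years

Periodic rate i = 0.1161/2 = 0.05805.
(1+i)^n = 17400/3600 = 4.83333, so n = ln 4.83333 / ln 1.05805 = 27.9214 half-years
= 27.9214/2 years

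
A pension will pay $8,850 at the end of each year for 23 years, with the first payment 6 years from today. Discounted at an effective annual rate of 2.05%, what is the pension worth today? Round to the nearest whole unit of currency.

$145,471

PV at t=5 (ordinary 23-year annuity): 8850 × a(23|0.0205) = 8850 × 18.192780 = 161,006.1043
PV₀ = 161,006.1043 / (1+0.0205)^5 = 161,006.1043 / 1.106790 = 145,471.2922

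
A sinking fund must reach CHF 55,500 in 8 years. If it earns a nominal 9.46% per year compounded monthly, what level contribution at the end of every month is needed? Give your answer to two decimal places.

CHF 388.87

With 12 periods per year: i = 0.00788333, n = 96.
FV-annuity factor = 142.722502; PMT = 55500 / 142.722502 = 388.8665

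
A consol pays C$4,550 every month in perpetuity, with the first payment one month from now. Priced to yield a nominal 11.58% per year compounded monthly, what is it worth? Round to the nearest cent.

C$471,502.59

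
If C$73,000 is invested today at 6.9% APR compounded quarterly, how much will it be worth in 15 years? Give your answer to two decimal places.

i = 0.069/4 = 0.01725 per quarter; n = 15·4 = 60.
73,000 × (1+0.01725)^60 = 73,000 × 2.790371 = 203,697.0651

C$203,697.07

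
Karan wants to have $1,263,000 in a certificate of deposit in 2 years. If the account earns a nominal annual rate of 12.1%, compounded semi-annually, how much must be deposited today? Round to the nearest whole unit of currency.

i = 0.121/2 = 0.0605 per half-year; n = 2·2 = 4.
Discount factor = (1+0.0605)^(−4) = 0.790601; PV = 1,263,000 × 0.790601 = 998,528.9463

$998,529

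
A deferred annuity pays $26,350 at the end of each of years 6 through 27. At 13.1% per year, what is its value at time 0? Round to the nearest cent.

PV at t=5 (ordinary 22-year annuity): 26350 × a(22|0.131) = 26350 × 7.124783 = 187,738.0256
Discount back 5 years: 187,738.0256 × (1+0.131)^(−5) = 187,738.0256 × 0.540365 = 101,447.0030

$101,447.00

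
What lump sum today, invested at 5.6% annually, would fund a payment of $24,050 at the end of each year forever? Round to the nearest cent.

$429,464.29

PV = C/r = 24050/0.056 = 429,464.2857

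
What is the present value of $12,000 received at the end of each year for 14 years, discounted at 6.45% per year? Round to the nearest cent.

$108,496.44

PV = PMT · [1 − (1+i)^(−n)] / i = 12000 · 9.041370 = 108,496.4387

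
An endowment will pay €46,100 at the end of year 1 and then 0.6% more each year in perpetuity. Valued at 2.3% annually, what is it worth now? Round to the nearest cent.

PV = D₁/(r − g) = 46100/(0.023 − 0.006) = 2,711,764.7059

€2,711,764.71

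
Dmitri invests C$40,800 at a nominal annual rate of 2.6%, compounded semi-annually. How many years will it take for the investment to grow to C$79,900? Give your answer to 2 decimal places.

Periodic rate i = 0.026/2 = 0.013.
n = ln(79900/40800) / ln(1+0.013) = ln(1.95833) / 0.012916 = 52.0348 half-years
= 52.0348/2 years

26.02 years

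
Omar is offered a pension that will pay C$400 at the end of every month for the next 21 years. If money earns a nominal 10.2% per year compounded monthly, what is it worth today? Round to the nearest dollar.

Periodic rate i = 0.102/12 = 0.0085; n = 21 × 12 = 252 periods.
PV = 400 × [1 − (1+0.0085)^(−252)] / 0.0085 = 400 × 103.707352 = 41,482.9409

C$41,483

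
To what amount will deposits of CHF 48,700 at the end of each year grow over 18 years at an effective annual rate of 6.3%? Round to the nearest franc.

CHF 1,548,583

FV = 48700 × [(1+0.063)^18 − 1] / 0.063 = 48700 × 31.798418 = 1,548,582.9407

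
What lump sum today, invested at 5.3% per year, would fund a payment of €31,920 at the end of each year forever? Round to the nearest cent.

PV = C/r = 31920/0.053 = 602,264.1509

€602,264.15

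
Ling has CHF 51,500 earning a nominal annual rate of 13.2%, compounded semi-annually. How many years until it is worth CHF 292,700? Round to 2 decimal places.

Periodic rate i = 0.132/2 = 0.066.
(1+i)^n = 292700/51500 = 5.68350, so n = ln 5.68350 / ln 1.066 = 27.1863 half-years
= 27.1863/2 years

13.59 years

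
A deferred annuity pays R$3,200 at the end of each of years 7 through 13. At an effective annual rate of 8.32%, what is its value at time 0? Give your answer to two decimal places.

R$10,202.22

PV at t=6 (ordinary 7-year annuity): 3200 × a(7|0.0832) = 3200 × 5.149873 = 16,479.5947
PV₀ = 16,479.5947 / (1+0.0832)^6 = 16,479.5947 / 1.615295 = 10,202.2184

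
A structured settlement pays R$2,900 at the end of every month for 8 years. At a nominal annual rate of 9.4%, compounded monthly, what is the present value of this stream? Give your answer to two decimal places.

R$195,173.92

Periodic rate i = 0.094/12 = 0.00783333; n = 8 × 12 = 96 periods.
PV = 2900 × [1 − (1+0.00783333)^(−96)] / 0.00783333 = 2900 × 67.301352 = 195,173.9201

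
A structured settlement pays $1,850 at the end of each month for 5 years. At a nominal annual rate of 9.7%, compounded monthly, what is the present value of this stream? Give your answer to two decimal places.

With 12 periods per year: i = 0.00808333, n = 60.
PV = PMT · [1 − (1+i)^(−n)] / i = 1850 · 47.393963 = 87,678.8318

$87,678.83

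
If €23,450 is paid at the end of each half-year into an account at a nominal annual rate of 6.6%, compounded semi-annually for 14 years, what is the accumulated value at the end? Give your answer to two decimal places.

i = 0.066/2 = 0.033 per half-year; n = 14·2 = 28.
FV = PMT · [(1+i)^n − 1] / i = 23450 · 44.910342 = 1,053,147.5253

€1,053,147.53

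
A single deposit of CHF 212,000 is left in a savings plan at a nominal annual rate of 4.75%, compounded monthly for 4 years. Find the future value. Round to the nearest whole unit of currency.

i = 0.0475/12 = 0.00395833 per month; n = 4·12 = 48.
FV = PV·(1+i)^n = 212,000 × 1.208796 = 256,264.7840

CHF 256,265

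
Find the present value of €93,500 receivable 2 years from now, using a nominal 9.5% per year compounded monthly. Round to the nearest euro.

€77,379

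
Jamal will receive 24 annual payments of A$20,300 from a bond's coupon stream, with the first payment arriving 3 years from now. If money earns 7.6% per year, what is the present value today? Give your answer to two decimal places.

PV at t=2 (ordinary 24-year annuity): 20300 × a(24|0.076) = 20300 × 10.889640 = 221,059.6847
PV₀ = 221,059.6847 / (1+0.076)^2 = 221,059.6847 / 1.157776 = 190,934.7617

A$190,934.76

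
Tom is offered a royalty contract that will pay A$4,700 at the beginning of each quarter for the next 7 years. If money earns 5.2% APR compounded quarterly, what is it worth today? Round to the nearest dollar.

A$111,145

Periodic rate i = 0.052/4 = 0.013; n = 7 × 4 = 28 periods.
PV = 4700 × [1 − (1+0.013)^(−28)] / 0.013 × (1+i) = 4700 × 23.647853 = 111,144.9096
Payments are at the start of each period, so multiply by (1+i).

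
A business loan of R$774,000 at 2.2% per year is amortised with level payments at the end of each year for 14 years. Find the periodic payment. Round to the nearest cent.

PMT = 774000 / ( [1 − (1+0.022)^(−14)] / 0.022 ) = 774000 / 11.937573 = 64,837.2980

R$64,837.30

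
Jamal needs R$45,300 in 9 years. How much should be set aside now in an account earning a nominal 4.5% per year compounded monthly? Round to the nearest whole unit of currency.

R$30,237

i = 0.045/12 = 0.00375 per month; n = 9·12 = 108.
Discount factor = (1+0.00375)^(−108) = 0.667482; PV = 45,300 × 0.667482 = 30,236.9448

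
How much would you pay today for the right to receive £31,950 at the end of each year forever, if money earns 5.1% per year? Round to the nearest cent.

£626,470.59

PV = C/r = 31950/0.051 = 626,470.5882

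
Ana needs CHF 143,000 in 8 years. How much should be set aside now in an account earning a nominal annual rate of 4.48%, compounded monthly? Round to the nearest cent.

Periodic rate i = 0.0448/12 = 0.00373333; n = 8 × 12 = 96 periods.
PV = FV·(1+i)^(−n) = 143,000 × 0.699260 = 99,994.1799

CHF 99,994.18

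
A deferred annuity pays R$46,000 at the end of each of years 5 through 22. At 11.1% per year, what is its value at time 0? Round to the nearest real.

R$231,106

PV at t=4 (ordinary 18-year annuity): 46000 × a(18|0.111) = 46000 × 7.654369 = 352,100.9651
PV₀ = 352,100.9651 / (1+0.111)^4 = 352,100.9651 / 1.523548 = 231,105.8717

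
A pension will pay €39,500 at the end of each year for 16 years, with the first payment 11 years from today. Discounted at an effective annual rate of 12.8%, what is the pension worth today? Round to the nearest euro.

€79,063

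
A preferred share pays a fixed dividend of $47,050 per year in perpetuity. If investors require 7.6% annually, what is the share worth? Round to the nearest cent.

PV = PMT / i = 47050 / 0.076 = 619,078.9474

$619,078.95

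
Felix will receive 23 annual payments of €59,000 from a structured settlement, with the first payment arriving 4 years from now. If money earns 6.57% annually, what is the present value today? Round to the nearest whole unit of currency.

PV at t=3 (ordinary 23-year annuity): 59000 × a(23|0.0657) = 59000 × 11.698367 = 690,203.6591
PV₀ = 690,203.6591 / (1+0.0657)^3 = 690,203.6591 / 1.210333 = 570,259.2782

€570,259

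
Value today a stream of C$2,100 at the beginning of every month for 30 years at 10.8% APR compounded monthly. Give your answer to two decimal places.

C$226,078.24

Periodic rate i = 0.108/12 = 0.009; n = 30 × 12 = 360 periods.
PV = 2100 × [1 − (1+0.009)^(−360)] / 0.009 × (1+i) = 2100 × 107.656305 = 226,078.2404
(Beginning-of-period payments → annuity-due factor ×(1+i).)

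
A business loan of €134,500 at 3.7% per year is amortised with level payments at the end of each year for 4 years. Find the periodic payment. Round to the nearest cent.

PMT = 134500 / ( [1 − (1+0.037)^(−4)] / 0.037 ) = 134500 / 3.655707 = 36,791.7932

€36,791.79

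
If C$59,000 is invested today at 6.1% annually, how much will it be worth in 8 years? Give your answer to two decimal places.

C$94,749.10

FV = PV·(1+i)^n = 59,000 × 1.605917 = 94,749.0977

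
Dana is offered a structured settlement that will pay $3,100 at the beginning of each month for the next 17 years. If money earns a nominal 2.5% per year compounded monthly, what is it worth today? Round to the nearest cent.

Periodic rate i = 0.025/12 = 0.00208333; n = 17 × 12 = 204 periods.
Annuity factor a(204|0.00208333) × (1+i) = 166.397680; PV = 3100 × 166.397680 = 515,832.8085
(Beginning-of-period payments → annuity-due factor ×(1+i).)

$515,832.81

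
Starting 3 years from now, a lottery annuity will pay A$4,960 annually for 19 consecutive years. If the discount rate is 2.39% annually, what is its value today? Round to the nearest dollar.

A$71,577

PV at t=2 (ordinary 19-year annuity): 4960 × a(19|0.0239) = 4960 × 15.128858 = 75,039.1359
PV₀ = 75,039.1359 / (1+0.0239)^2 = 75,039.1359 / 1.048371 = 71,576.8758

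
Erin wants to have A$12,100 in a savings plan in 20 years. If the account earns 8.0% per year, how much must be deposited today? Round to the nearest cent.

A$2,596.03

PV = FV·(1+i)^(−n) = 12,100 × 0.214548 = 2,596.0333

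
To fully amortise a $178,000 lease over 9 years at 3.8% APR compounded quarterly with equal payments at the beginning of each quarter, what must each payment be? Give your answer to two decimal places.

$5,806.11

With 4 periods per year: i = 0.0095, n = 36.
PMT = 178000 / ( [1 − (1+0.0095)^(−36)] / 0.0095 × (1+i) ) = 178000 / 30.657364 = 5,806.1092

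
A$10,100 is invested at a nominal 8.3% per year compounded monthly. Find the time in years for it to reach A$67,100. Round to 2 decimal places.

22.89 years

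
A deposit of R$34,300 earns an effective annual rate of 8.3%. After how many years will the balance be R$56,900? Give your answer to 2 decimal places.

6.35 years

n = ln(56900/34300) / ln(1+0.083) = ln(1.65889) / 0.079735 = 6.3479 years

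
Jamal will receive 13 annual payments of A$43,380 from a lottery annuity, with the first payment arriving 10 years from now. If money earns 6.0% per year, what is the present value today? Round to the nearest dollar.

Value one period before first payment (t=9): 43380 × [1 − (1+0.06)^(−13)] / 0.06 = 43380 × 8.852683 = 384,029.3869
Discount back 9 years: 384,029.3869 × (1+0.06)^(−9) = 384,029.3869 × 0.591898 = 227,306.4041

A$227,306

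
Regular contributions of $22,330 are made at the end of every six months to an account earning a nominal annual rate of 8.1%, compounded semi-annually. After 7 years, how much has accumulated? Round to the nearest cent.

With 2 periods per year: i = 0.0405, n = 14.
FV = PMT · [(1+i)^n − 1] / i = 22330 · 18.354777 = 409,862.1634

$409,862.16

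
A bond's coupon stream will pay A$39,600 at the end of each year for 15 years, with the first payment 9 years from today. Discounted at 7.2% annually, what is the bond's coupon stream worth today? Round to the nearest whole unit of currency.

A$204,215

PV at t=8 (ordinary 15-year annuity): 39600 × a(15|0.072) = 39600 × 8.993967 = 356,161.1123
PV₀ = 356,161.1123 / (1+0.072)^8 = 356,161.1123 / 1.744047 = 204,215.2715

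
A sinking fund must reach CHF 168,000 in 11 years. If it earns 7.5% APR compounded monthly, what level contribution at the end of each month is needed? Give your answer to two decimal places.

Periodic rate i = 0.075/12 = 0.00625; n = 11 × 12 = 132 periods.
FV-annuity factor = 204.164753; PMT = 168000 / 204.164753 = 822.8649

CHF 822.86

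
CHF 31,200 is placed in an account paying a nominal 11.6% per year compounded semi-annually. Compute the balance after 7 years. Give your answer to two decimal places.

CHF 68,699.56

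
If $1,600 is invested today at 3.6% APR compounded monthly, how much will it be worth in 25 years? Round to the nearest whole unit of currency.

$3,930

i = 0.036/12 = 0.003 per month; n = 25·12 = 300.
FV = 1,600 × (1 + 0.003)^300 = 3,930.0664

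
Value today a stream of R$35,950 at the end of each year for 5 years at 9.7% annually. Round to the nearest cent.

R$137,329.69

PV = 35950 × [1 − (1+0.097)^(−5)] / 0.097 = 35950 × 3.820019 = 137,329.6850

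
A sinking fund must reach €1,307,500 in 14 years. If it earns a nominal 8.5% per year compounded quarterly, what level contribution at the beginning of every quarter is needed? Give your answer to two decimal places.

€12,111.29

Periodic rate i = 0.085/4 = 0.02125; n = 14 × 4 = 56 periods.
PMT = 1.3075e+06 / ( [(1+0.02125)^56 − 1] / 0.02125 × (1+i) ) = 1.3075e+06 / 107.957137 = 12,111.2882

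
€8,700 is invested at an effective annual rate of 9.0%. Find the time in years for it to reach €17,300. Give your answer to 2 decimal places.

7.98 years

(1+i)^n = 17300/8700 = 1.98851, so n = ln 1.98851 / ln 1.09 = 7.9764 years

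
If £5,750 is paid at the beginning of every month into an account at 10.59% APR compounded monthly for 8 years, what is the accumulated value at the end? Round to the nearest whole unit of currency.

£870,572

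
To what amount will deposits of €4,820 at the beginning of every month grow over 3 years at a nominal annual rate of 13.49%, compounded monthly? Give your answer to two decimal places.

With 12 periods per year: i = 0.0112417, n = 36.
FV = PMT · [(1+i)^n − 1] / i × (1+i) = 4820 · 44.570113 = 214,827.9439
(annuity-due: payments at period start, so ×(1+i).)

€214,827.94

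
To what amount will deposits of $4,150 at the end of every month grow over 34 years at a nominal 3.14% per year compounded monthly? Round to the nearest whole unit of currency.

i = 0.0314/12 = 0.00261667 per month; n = 34·12 = 408.
FV = 4150 × [(1+0.00261667)^408 − 1] / 0.00261667 = 4150 × 727.772677 = 3,020,256.6094

$3,020,257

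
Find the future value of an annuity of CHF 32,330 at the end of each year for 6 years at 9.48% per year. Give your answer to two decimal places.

CHF 246,193.36

Accumulation factor s(6|0.0948) = 7.615013; FV = 32330 × 7.615013 = 246,193.3583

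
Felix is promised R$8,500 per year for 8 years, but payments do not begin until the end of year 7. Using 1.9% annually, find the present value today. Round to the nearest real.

R$55,858

PV at t=6 (ordinary 8-year annuity): 8500 × a(8|0.019) = 8500 × 7.357156 = 62,535.8230
Discount back 6 years: 62,535.8230 × (1+0.019)^(−6) = 62,535.8230 × 0.893213 = 55,857.7922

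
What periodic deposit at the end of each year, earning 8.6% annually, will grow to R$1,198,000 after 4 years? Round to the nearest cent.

R$263,515.62

PMT = 1.198e+06 / ( [(1+0.086)^4 − 1] / 0.086 ) = 1.198e+06 / 4.546220 = 263,515.6207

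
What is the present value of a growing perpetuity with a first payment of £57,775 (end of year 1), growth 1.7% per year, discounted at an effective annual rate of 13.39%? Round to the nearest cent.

£494,225.83

PV = PMT / (i − g) = 57775 / (0.1339 − 0.017) = 57775 / 0.116900 = 494,225.8340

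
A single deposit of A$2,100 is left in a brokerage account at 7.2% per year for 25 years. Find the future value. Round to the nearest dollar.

A$11,942

FV = PV·(1+i)^n = 2,100 × 5.686822 = 11,942.3262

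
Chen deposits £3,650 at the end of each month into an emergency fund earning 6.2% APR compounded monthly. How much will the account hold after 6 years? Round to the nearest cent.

£317,369.41

i = 0.062/12 = 0.00516667 per month; n = 6·12 = 72.
Accumulation factor s(72|0.00516667) = 86.950523; FV = 3650 × 86.950523 = 317,369.4107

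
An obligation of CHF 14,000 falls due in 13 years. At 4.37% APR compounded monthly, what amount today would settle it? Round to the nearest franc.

CHF 7,941

i = 0.0437/12 = 0.00364167 per month; n = 13·12 = 156.
PV = 14,000 / (1 + 0.00364167)^156 = 14,000 / 1.763090 = 7,940.6032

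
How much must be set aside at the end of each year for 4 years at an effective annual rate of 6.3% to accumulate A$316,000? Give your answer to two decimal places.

FV-annuity factor = 4.394126; PMT = 316000 / 4.394126 = 71,914.1865

A$71,914.19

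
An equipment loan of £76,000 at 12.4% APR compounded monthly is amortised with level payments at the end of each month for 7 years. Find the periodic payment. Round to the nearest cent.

£1,357.92

i = 0.124/12 = 0.0103333 per month; n = 7·12 = 84.
PMT = 76000 / ( [1 − (1+0.0103333)^(−84)] / 0.0103333 ) = 76000 / 55.967980 = 1,357.9193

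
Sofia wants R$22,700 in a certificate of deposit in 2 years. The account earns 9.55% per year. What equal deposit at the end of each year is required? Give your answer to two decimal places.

PMT = 22700 / ( [(1+0.0955)^2 − 1] / 0.0955 ) = 22700 / 2.095500 = 10,832.7368

R$10,832.74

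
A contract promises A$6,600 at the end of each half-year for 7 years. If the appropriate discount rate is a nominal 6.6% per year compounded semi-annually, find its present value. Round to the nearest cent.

A$73,052.11

With 2 periods per year: i = 0.033, n = 14.
PV = PMT · [1 − (1+i)^(−n)] / i = 6600 · 11.068501 = 73,052.1078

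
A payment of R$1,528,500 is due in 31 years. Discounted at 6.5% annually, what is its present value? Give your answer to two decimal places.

R$216,983.95

PV = FV·(1+i)^(−n) = 1,528,500 × 0.141959 = 216,983.9456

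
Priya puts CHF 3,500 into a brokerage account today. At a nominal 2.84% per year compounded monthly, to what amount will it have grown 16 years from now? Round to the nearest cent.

With 12 periods per year: i = 0.00236667, n = 192.
3,500 × (1+0.00236667)^192 = 3,500 × 1.574383 = 5,510.3388

CHF 5,510.34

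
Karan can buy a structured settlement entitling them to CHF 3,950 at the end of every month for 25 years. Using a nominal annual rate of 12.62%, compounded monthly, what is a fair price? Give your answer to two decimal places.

Periodic rate i = 0.1262/12 = 0.0105167; n = 25 × 12 = 300 periods.
PV = PMT · [1 − (1+i)^(−n)] / i = 3950 · 90.965451 = 359,313.5323

CHF 359,313.53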